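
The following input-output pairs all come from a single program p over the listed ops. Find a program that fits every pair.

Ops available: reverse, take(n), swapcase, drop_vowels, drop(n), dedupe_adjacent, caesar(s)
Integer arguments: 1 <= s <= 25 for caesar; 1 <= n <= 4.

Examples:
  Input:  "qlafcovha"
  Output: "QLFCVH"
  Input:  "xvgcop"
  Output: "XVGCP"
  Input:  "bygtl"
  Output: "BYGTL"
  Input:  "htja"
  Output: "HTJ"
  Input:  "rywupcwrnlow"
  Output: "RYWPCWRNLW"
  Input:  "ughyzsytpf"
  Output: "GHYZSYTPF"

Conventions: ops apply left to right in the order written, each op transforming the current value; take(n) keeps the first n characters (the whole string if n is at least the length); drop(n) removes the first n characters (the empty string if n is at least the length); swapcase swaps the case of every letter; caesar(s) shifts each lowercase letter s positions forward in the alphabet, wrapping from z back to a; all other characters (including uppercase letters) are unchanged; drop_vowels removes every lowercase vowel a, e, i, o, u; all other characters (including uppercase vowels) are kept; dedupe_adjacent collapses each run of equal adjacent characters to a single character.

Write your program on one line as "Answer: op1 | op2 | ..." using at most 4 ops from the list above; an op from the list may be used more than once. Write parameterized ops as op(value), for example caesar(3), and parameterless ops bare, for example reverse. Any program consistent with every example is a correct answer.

reverse | drop_vowels | reverse | swapcase

Check, running the answer program on each example:
  "qlafcovha" -> "ahvocfalq" -> "hvcflq" -> "qlfcvh" -> "QLFCVH"
  "xvgcop" -> "pocgvx" -> "pcgvx" -> "xvgcp" -> "XVGCP"
  "bygtl" -> "ltgyb" -> "ltgyb" -> "bygtl" -> "BYGTL"
  "htja" -> "ajth" -> "jth" -> "htj" -> "HTJ"
  "rywupcwrnlow" -> "wolnrwcpuwyr" -> "wlnrwcpwyr" -> "rywpcwrnlw" -> "RYWPCWRNLW"
  "ughyzsytpf" -> "fptyszyhgu" -> "fptyszyhg" -> "ghyzsytpf" -> "GHYZSYTPF"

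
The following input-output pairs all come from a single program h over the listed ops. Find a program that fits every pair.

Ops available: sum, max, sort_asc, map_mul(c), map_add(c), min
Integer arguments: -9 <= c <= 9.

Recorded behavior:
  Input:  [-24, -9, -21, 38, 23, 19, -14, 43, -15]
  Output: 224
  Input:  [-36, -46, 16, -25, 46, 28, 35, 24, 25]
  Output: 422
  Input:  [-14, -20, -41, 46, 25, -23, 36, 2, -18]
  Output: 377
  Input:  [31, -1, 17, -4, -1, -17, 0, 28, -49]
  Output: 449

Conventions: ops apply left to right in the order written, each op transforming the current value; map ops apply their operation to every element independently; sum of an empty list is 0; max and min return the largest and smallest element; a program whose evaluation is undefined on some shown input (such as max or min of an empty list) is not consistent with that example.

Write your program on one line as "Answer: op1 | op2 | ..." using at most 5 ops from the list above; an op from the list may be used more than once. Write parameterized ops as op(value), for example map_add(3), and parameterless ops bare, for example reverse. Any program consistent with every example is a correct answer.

map_mul(-9) | map_add(8) | sort_asc | max

Check, running the answer program on each example:
  [-24, -9, -21, 38, 23, 19, -14, 43, -15] -> [216, 81, 189, -342, -207, -171, 126, -387, 135] -> [224, 89, 197, -334, -199, -163, 134, -379, 143] -> [-379, -334, -199, -163, 89, 134, 143, 197, 224] -> 224
  [-36, -46, 16, -25, 46, 28, 35, 24, 25] -> [324, 414, -144, 225, -414, -252, -315, -216, -225] -> [332, 422, -136, 233, -406, -244, -307, -208, -217] -> [-406, -307, -244, -217, -208, -136, 233, 332, 422] -> 422
  [-14, -20, -41, 46, 25, -23, 36, 2, -18] -> [126, 180, 369, -414, -225, 207, -324, -18, 162] -> [134, 188, 377, -406, -217, 215, -316, -10, 170] -> [-406, -316, -217, -10, 134, 170, 188, 215, 377] -> 377
  [31, -1, 17, -4, -1, -17, 0, 28, -49] -> [-279, 9, -153, 36, 9, 153, 0, -252, 441] -> [-271, 17, -145, 44, 17, 161, 8, -244, 449] -> [-271, -244, -145, 8, 17, 17, 44, 161, 449] -> 449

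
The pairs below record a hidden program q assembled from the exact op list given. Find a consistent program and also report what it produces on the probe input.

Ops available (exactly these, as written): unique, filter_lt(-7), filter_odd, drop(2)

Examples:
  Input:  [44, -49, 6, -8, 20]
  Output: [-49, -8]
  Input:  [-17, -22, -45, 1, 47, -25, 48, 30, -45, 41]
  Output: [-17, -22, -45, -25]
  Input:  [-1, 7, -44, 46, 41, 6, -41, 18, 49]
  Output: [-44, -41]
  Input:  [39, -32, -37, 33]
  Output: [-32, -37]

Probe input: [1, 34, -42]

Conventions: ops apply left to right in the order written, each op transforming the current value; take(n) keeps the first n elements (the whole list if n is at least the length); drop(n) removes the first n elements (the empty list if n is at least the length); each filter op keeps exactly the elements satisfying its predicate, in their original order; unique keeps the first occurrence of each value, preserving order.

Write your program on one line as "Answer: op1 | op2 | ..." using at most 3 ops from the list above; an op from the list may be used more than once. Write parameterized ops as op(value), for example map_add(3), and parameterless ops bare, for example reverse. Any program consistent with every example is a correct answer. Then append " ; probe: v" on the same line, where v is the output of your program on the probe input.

unique | filter_lt(-7) ; probe: [-42]

Check, running the answer program on each example:
  [44, -49, 6, -8, 20] -> [44, -49, 6, -8, 20] -> [-49, -8]
  [-17, -22, -45, 1, 47, -25, 48, 30, -45, 41] -> [-17, -22, -45, 1, 47, -25, 48, 30, 41] -> [-17, -22, -45, -25]
  [-1, 7, -44, 46, 41, 6, -41, 18, 49] -> [-1, 7, -44, 46, 41, 6, -41, 18, 49] -> [-44, -41]
  [39, -32, -37, 33] -> [39, -32, -37, 33] -> [-32, -37]
  probe: [1, 34, -42] -> [1, 34, -42] -> [-42]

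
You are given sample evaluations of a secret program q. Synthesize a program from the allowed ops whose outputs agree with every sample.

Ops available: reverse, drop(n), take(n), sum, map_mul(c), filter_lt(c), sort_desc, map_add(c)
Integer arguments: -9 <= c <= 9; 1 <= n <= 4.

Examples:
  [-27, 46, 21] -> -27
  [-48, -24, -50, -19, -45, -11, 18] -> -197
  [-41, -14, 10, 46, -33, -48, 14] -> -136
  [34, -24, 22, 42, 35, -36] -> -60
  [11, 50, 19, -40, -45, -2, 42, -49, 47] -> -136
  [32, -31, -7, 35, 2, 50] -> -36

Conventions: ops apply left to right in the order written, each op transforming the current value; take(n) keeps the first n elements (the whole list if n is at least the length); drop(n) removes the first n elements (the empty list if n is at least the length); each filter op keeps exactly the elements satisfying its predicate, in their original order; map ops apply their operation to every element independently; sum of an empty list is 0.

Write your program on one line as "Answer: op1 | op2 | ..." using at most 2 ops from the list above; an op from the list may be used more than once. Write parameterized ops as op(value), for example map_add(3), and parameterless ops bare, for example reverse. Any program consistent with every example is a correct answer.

filter_lt(6) | sum

Check, running the answer program on each example:
  [-27, 46, 21] -> [-27] -> -27
  [-48, -24, -50, -19, -45, -11, 18] -> [-48, -24, -50, -19, -45, -11] -> -197
  [-41, -14, 10, 46, -33, -48, 14] -> [-41, -14, -33, -48] -> -136
  [34, -24, 22, 42, 35, -36] -> [-24, -36] -> -60
  [11, 50, 19, -40, -45, -2, 42, -49, 47] -> [-40, -45, -2, -49] -> -136
  [32, -31, -7, 35, 2, 50] -> [-31, -7, 2] -> -36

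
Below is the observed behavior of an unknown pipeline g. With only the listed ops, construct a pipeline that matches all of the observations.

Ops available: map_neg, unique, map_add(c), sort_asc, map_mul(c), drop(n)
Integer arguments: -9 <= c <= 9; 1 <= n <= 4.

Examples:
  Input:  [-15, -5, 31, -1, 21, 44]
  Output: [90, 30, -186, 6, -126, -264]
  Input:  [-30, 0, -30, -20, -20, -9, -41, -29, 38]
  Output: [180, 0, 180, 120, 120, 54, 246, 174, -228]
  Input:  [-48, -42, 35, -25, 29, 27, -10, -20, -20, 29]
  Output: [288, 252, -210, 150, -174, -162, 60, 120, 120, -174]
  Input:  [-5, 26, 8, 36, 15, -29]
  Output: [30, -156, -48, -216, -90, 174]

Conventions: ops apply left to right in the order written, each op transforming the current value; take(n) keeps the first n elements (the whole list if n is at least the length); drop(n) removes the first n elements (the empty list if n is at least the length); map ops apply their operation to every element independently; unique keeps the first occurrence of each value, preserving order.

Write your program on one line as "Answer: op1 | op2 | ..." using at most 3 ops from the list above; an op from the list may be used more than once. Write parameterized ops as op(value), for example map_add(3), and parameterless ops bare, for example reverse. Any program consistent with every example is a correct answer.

map_mul(-3) | map_neg | map_mul(-2)

Check, running the answer program on each example:
  [-15, -5, 31, -1, 21, 44] -> [45, 15, -93, 3, -63, -132] -> [-45, -15, 93, -3, 63, 132] -> [90, 30, -186, 6, -126, -264]
  [-30, 0, -30, -20, -20, -9, -41, -29, 38] -> [90, 0, 90, 60, 60, 27, 123, 87, -114] -> [-90, 0, -90, -60, -60, -27, -123, -87, 114] -> [180, 0, 180, 120, 120, 54, 246, 174, -228]
  [-48, -42, 35, -25, 29, 27, -10, -20, -20, 29] -> [144, 126, -105, 75, -87, -81, 30, 60, 60, -87] -> [-144, -126, 105, -75, 87, 81, -30, -60, -60, 87] -> [288, 252, -210, 150, -174, -162, 60, 120, 120, -174]
  [-5, 26, 8, 36, 15, -29] -> [15, -78, -24, -108, -45, 87] -> [-15, 78, 24, 108, 45, -87] -> [30, -156, -48, -216, -90, 174]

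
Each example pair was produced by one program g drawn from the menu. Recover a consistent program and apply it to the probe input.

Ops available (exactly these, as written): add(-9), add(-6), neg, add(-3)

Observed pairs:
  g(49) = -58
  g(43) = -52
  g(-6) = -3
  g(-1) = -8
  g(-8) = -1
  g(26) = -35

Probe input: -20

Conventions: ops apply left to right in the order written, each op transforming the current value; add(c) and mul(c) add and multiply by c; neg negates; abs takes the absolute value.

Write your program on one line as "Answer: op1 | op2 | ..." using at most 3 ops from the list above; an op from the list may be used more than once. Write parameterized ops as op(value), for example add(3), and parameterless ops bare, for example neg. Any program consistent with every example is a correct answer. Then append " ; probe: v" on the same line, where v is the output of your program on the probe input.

neg | add(-9) ; probe: 11

Check, running the answer program on each example:
  49 -> -49 -> -58
  43 -> -43 -> -52
  -6 -> 6 -> -3
  -1 -> 1 -> -8
  -8 -> 8 -> -1
  26 -> -26 -> -35
  probe: -20 -> 20 -> 11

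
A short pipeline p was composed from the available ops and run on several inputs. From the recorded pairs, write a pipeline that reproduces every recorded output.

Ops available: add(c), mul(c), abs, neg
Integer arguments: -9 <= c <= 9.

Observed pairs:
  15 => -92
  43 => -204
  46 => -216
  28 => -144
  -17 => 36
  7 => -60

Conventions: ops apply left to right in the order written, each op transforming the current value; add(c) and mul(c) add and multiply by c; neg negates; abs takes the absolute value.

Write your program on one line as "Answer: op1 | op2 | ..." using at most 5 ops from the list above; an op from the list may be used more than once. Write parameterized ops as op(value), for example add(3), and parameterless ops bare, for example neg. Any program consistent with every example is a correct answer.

add(4) | mul(4) | neg | add(-7) | add(-9)

Check, running the answer program on each example:
  15 -> 19 -> 76 -> -76 -> -83 -> -92
  43 -> 47 -> 188 -> -188 -> -195 -> -204
  46 -> 50 -> 200 -> -200 -> -207 -> -216
  28 -> 32 -> 128 -> -128 -> -135 -> -144
  -17 -> -13 -> -52 -> 52 -> 45 -> 36
  7 -> 11 -> 44 -> -44 -> -51 -> -60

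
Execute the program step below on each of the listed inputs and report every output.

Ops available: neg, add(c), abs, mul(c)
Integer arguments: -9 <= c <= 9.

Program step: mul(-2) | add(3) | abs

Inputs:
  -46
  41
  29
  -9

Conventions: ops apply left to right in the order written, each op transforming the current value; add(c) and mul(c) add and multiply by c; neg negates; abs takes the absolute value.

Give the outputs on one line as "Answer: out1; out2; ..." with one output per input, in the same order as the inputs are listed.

95; 79; 55; 21

Execution, op by op:
  -46 -> 92 -> 95 -> 95
  41 -> -82 -> -79 -> 79
  29 -> -58 -> -55 -> 55
  -9 -> 18 -> 21 -> 21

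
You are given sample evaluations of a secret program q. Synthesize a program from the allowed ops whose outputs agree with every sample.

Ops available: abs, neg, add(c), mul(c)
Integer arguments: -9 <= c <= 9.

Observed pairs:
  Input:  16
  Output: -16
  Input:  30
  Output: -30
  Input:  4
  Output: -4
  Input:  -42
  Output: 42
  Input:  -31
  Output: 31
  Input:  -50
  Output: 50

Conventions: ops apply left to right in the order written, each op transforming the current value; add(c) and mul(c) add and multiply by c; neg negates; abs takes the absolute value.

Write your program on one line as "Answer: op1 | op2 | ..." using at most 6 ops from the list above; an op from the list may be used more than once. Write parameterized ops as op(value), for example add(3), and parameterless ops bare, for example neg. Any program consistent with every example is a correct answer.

add(-3) | add(4) | neg | add(-6) | add(7)

Check, running the answer program on each example:
  16 -> 13 -> 17 -> -17 -> -23 -> -16
  30 -> 27 -> 31 -> -31 -> -37 -> -30
  4 -> 1 -> 5 -> -5 -> -11 -> -4
  -42 -> -45 -> -41 -> 41 -> 35 -> 42
  -31 -> -34 -> -30 -> 30 -> 24 -> 31
  -50 -> -53 -> -49 -> 49 -> 43 -> 50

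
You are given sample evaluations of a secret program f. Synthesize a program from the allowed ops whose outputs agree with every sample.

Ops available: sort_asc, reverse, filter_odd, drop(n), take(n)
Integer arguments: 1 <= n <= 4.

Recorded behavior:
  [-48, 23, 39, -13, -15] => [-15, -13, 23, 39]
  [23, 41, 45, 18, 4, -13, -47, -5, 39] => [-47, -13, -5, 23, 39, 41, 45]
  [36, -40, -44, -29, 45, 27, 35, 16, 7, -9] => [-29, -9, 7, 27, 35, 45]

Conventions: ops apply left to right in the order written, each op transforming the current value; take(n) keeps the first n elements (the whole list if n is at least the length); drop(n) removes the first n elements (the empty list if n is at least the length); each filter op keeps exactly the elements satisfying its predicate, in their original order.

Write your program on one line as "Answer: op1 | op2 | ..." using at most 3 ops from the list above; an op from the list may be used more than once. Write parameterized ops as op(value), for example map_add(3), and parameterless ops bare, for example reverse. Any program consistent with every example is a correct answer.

sort_asc | filter_odd

Check, running the answer program on each example:
  [-48, 23, 39, -13, -15] -> [-48, -15, -13, 23, 39] -> [-15, -13, 23, 39]
  [23, 41, 45, 18, 4, -13, -47, -5, 39] -> [-47, -13, -5, 4, 18, 23, 39, 41, 45] -> [-47, -13, -5, 23, 39, 41, 45]
  [36, -40, -44, -29, 45, 27, 35, 16, 7, -9] -> [-44, -40, -29, -9, 7, 16, 27, 35, 36, 45] -> [-29, -9, 7, 27, 35, 45]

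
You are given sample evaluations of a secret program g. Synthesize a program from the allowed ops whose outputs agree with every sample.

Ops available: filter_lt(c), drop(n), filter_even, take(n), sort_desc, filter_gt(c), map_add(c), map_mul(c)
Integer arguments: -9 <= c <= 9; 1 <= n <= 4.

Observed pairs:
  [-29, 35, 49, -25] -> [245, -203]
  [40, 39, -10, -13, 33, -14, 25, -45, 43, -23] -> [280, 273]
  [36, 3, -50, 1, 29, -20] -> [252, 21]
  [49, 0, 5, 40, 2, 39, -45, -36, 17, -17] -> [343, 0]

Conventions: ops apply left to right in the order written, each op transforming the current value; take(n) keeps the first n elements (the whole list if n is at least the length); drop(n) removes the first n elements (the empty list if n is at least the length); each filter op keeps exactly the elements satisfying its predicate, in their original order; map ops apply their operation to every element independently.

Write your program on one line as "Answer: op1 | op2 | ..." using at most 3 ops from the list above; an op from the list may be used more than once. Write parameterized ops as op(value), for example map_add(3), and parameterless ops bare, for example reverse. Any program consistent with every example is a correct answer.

take(2) | map_mul(7) | sort_desc

Check, running the answer program on each example:
  [-29, 35, 49, -25] -> [-29, 35] -> [-203, 245] -> [245, -203]
  [40, 39, -10, -13, 33, -14, 25, -45, 43, -23] -> [40, 39] -> [280, 273] -> [280, 273]
  [36, 3, -50, 1, 29, -20] -> [36, 3] -> [252, 21] -> [252, 21]
  [49, 0, 5, 40, 2, 39, -45, -36, 17, -17] -> [49, 0] -> [343, 0] -> [343, 0]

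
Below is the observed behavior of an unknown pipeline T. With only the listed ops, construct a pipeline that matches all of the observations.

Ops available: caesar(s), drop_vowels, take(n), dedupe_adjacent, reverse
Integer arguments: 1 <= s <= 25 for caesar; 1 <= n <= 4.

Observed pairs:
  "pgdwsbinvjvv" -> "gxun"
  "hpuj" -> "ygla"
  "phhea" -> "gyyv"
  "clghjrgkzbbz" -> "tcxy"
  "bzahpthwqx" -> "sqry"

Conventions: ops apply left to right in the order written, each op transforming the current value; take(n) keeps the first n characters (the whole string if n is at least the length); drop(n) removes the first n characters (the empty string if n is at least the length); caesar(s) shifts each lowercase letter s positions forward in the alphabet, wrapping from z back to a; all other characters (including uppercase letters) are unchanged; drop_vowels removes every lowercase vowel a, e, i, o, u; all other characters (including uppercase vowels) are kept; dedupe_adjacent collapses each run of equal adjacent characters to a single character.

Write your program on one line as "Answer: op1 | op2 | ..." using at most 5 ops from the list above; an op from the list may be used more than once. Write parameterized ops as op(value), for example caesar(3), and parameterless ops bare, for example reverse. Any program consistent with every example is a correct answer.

take(4) | reverse | caesar(13) | caesar(4) | reverse

Check, running the answer program on each example:
  "pgdwsbinvjvv" -> "pgdw" -> "wdgp" -> "jqtc" -> "nuxg" -> "gxun"
  "hpuj" -> "hpuj" -> "juph" -> "whcu" -> "algy" -> "ygla"
  "phhea" -> "phhe" -> "ehhp" -> "ruuc" -> "vyyg" -> "gyyv"
  "clghjrgkzbbz" -> "clgh" -> "hglc" -> "utyp" -> "yxct" -> "tcxy"
  "bzahpthwqx" -> "bzah" -> "hazb" -> "unmo" -> "yrqs" -> "sqry"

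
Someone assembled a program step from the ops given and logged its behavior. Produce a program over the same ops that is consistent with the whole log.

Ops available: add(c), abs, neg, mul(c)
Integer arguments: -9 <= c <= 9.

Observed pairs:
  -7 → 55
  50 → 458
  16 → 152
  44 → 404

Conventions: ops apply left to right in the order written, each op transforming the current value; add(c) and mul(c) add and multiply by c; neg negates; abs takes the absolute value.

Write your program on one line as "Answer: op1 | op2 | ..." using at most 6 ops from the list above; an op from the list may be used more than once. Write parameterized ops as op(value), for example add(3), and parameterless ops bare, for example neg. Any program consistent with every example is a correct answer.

mul(9) | neg | add(-8) | neg | abs

Check, running the answer program on each example:
  -7 -> -63 -> 63 -> 55 -> -55 -> 55
  50 -> 450 -> -450 -> -458 -> 458 -> 458
  16 -> 144 -> -144 -> -152 -> 152 -> 152
  44 -> 396 -> -396 -> -404 -> 404 -> 404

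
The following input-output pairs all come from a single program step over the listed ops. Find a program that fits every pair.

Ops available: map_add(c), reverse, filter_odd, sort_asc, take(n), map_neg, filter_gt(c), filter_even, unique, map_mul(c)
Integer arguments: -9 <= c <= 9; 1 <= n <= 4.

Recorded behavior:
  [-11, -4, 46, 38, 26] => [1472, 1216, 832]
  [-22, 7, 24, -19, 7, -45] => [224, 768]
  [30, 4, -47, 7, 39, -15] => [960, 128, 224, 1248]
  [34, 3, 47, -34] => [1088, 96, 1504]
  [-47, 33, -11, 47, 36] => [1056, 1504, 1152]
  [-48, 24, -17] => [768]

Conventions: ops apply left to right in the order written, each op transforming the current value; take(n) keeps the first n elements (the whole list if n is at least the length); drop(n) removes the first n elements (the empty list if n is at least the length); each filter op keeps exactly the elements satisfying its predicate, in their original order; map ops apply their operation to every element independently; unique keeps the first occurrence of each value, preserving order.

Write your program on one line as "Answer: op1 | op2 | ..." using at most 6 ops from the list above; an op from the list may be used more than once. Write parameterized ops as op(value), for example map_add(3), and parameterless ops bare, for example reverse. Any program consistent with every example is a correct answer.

map_neg | unique | map_mul(-4) | map_mul(8) | filter_gt(5)

Check, running the answer program on each example:
  [-11, -4, 46, 38, 26] -> [11, 4, -46, -38, -26] -> [11, 4, -46, -38, -26] -> [-44, -16, 184, 152, 104] -> [-352, -128, 1472, 1216, 832] -> [1472, 1216, 832]
  [-22, 7, 24, -19, 7, -45] -> [22, -7, -24, 19, -7, 45] -> [22, -7, -24, 19, 45] -> [-88, 28, 96, -76, -180] -> [-704, 224, 768, -608, -1440] -> [224, 768]
  [30, 4, -47, 7, 39, -15] -> [-30, -4, 47, -7, -39, 15] -> [-30, -4, 47, -7, -39, 15] -> [120, 16, -188, 28, 156, -60] -> [960, 128, -1504, 224, 1248, -480] -> [960, 128, 224, 1248]
  [34, 3, 47, -34] -> [-34, -3, -47, 34] -> [-34, -3, -47, 34] -> [136, 12, 188, -136] -> [1088, 96, 1504, -1088] -> [1088, 96, 1504]
  [-47, 33, -11, 47, 36] -> [47, -33, 11, -47, -36] -> [47, -33, 11, -47, -36] -> [-188, 132, -44, 188, 144] -> [-1504, 1056, -352, 1504, 1152] -> [1056, 1504, 1152]
  [-48, 24, -17] -> [48, -24, 17] -> [48, -24, 17] -> [-192, 96, -68] -> [-1536, 768, -544] -> [768]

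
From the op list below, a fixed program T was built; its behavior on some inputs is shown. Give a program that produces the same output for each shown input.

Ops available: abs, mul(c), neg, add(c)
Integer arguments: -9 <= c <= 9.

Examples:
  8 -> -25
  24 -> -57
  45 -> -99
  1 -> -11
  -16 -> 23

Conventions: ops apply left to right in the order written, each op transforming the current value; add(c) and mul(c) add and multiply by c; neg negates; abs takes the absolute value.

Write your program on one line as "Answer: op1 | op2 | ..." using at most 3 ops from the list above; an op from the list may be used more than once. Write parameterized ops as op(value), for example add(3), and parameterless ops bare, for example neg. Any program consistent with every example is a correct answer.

mul(-2) | add(-9)

Check, running the answer program on each example:
  8 -> -16 -> -25
  24 -> -48 -> -57
  45 -> -90 -> -99
  1 -> -2 -> -11
  -16 -> 32 -> 23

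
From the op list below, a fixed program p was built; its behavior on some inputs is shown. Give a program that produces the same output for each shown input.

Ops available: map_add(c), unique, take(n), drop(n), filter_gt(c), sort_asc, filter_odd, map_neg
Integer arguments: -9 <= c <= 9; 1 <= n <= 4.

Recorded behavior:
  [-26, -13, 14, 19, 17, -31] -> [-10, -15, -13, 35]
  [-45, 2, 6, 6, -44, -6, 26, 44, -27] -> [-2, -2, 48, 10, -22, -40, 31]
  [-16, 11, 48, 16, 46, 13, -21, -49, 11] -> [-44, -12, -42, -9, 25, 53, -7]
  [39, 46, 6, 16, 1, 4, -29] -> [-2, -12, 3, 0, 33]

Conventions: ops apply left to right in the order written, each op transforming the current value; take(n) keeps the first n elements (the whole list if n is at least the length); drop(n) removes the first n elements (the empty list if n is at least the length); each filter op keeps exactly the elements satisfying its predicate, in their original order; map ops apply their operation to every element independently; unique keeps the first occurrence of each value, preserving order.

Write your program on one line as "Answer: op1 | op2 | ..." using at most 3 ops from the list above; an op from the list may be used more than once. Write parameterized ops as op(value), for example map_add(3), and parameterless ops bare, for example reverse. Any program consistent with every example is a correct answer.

map_add(-4) | map_neg | drop(2)

Check, running the answer program on each example:
  [-26, -13, 14, 19, 17, -31] -> [-30, -17, 10, 15, 13, -35] -> [30, 17, -10, -15, -13, 35] -> [-10, -15, -13, 35]
  [-45, 2, 6, 6, -44, -6, 26, 44, -27] -> [-49, -2, 2, 2, -48, -10, 22, 40, -31] -> [49, 2, -2, -2, 48, 10, -22, -40, 31] -> [-2, -2, 48, 10, -22, -40, 31]
  [-16, 11, 48, 16, 46, 13, -21, -49, 11] -> [-20, 7, 44, 12, 42, 9, -25, -53, 7] -> [20, -7, -44, -12, -42, -9, 25, 53, -7] -> [-44, -12, -42, -9, 25, 53, -7]
  [39, 46, 6, 16, 1, 4, -29] -> [35, 42, 2, 12, -3, 0, -33] -> [-35, -42, -2, -12, 3, 0, 33] -> [-2, -12, 3, 0, 33]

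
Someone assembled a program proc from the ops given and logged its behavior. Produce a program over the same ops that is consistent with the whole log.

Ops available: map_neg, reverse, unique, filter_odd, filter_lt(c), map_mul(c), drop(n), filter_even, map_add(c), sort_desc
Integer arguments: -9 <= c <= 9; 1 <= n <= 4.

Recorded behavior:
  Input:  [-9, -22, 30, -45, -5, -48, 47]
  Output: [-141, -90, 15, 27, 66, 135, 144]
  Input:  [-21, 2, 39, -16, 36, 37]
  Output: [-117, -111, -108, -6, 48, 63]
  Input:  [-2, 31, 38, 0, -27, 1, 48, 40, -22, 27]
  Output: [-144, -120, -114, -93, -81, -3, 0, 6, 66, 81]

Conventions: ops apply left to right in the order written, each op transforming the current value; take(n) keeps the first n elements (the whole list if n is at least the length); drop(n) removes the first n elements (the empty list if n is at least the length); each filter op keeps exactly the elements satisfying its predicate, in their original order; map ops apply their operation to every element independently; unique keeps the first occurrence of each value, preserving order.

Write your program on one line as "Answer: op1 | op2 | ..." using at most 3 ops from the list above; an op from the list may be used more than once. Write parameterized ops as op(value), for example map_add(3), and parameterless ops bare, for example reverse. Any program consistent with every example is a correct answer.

sort_desc | map_neg | map_mul(3)

Check, running the answer program on each example:
  [-9, -22, 30, -45, -5, -48, 47] -> [47, 30, -5, -9, -22, -45, -48] -> [-47, -30, 5, 9, 22, 45, 48] -> [-141, -90, 15, 27, 66, 135, 144]
  [-21, 2, 39, -16, 36, 37] -> [39, 37, 36, 2, -16, -21] -> [-39, -37, -36, -2, 16, 21] -> [-117, -111, -108, -6, 48, 63]
  [-2, 31, 38, 0, -27, 1, 48, 40, -22, 27] -> [48, 40, 38, 31, 27, 1, 0, -2, -22, -27] -> [-48, -40, -38, -31, -27, -1, 0, 2, 22, 27] -> [-144, -120, -114, -93, -81, -3, 0, 6, 66, 81]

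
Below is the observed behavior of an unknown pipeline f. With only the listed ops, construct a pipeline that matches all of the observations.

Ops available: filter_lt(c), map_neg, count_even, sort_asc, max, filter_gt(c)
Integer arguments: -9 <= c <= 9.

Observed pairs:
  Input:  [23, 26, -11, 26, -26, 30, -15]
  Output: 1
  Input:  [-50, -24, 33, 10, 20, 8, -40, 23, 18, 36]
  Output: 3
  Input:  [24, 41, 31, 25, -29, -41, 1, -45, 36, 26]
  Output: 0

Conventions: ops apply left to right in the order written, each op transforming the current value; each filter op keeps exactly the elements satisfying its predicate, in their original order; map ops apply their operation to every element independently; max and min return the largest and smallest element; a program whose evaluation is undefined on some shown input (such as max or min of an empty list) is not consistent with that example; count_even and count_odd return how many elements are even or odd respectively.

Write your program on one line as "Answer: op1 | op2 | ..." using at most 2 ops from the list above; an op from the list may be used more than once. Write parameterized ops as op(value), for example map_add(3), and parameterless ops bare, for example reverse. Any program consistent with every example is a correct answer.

filter_lt(1) | count_even

Check, running the answer program on each example:
  [23, 26, -11, 26, -26, 30, -15] -> [-11, -26, -15] -> 1
  [-50, -24, 33, 10, 20, 8, -40, 23, 18, 36] -> [-50, -24, -40] -> 3
  [24, 41, 31, 25, -29, -41, 1, -45, 36, 26] -> [-29, -41, -45] -> 0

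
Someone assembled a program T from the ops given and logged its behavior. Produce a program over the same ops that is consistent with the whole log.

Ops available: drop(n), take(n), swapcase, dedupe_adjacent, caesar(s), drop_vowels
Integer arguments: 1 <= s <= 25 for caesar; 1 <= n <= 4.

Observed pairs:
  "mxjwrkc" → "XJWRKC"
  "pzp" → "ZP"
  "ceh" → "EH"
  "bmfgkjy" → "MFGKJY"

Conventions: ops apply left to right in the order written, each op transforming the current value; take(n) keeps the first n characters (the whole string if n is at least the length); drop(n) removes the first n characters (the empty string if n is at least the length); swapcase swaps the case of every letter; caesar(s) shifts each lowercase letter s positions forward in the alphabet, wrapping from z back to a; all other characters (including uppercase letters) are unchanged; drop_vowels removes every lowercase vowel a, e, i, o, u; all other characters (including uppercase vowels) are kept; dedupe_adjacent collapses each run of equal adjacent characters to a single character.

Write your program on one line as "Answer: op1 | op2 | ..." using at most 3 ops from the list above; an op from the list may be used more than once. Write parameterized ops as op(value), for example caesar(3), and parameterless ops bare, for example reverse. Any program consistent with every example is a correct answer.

drop(1) | swapcase

Check, running the answer program on each example:
  "mxjwrkc" -> "xjwrkc" -> "XJWRKC"
  "pzp" -> "zp" -> "ZP"
  "ceh" -> "eh" -> "EH"
  "bmfgkjy" -> "mfgkjy" -> "MFGKJY"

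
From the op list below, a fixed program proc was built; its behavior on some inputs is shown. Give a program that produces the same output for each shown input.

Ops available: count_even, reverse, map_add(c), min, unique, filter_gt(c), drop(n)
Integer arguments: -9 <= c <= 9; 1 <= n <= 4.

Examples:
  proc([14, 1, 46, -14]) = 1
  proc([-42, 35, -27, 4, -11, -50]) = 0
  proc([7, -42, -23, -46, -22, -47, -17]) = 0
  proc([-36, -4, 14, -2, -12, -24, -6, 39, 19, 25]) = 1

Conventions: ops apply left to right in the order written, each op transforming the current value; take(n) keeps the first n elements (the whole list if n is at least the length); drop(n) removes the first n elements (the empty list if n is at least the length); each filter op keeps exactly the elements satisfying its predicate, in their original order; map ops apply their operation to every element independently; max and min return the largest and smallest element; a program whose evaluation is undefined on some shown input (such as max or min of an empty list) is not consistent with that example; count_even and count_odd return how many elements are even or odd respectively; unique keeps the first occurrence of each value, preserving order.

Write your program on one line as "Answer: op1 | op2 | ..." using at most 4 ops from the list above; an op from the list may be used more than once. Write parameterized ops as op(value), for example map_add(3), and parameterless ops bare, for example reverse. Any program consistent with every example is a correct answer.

drop(1) | filter_gt(9) | count_even

Check, running the answer program on each example:
  [14, 1, 46, -14] -> [1, 46, -14] -> [46] -> 1
  [-42, 35, -27, 4, -11, -50] -> [35, -27, 4, -11, -50] -> [35] -> 0
  [7, -42, -23, -46, -22, -47, -17] -> [-42, -23, -46, -22, -47, -17] -> [] -> 0
  [-36, -4, 14, -2, -12, -24, -6, 39, 19, 25] -> [-4, 14, -2, -12, -24, -6, 39, 19, 25] -> [14, 39, 19, 25] -> 1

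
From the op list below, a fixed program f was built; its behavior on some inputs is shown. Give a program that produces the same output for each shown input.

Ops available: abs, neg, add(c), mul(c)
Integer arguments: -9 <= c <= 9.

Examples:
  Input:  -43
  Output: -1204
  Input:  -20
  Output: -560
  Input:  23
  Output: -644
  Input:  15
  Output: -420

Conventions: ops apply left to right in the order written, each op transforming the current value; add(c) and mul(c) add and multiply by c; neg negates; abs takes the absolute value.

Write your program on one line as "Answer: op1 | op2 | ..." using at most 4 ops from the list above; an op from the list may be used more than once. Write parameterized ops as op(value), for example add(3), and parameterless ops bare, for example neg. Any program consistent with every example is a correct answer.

abs | mul(4) | mul(7) | neg

Check, running the answer program on each example:
  -43 -> 43 -> 172 -> 1204 -> -1204
  -20 -> 20 -> 80 -> 560 -> -560
  23 -> 23 -> 92 -> 644 -> -644
  15 -> 15 -> 60 -> 420 -> -420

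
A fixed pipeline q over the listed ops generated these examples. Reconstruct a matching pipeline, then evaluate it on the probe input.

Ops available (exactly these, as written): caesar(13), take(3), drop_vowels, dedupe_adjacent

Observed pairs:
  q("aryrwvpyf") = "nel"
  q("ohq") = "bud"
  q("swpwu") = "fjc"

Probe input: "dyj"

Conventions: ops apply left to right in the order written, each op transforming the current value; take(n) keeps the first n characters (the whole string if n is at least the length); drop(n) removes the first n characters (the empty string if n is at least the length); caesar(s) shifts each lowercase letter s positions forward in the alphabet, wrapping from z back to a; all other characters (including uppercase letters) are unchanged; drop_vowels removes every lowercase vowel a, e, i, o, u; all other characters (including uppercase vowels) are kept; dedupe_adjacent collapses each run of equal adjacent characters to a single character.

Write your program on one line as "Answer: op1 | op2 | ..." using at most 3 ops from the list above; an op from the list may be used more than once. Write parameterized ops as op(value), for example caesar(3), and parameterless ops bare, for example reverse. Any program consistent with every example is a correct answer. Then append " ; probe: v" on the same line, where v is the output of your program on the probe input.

caesar(13) | take(3) ; probe: "qlw"

Check, running the answer program on each example:
  "aryrwvpyf" -> "nelejicls" -> "nel"
  "ohq" -> "bud" -> "bud"
  "swpwu" -> "fjcjh" -> "fjc"
  probe: "dyj" -> "qlw" -> "qlw"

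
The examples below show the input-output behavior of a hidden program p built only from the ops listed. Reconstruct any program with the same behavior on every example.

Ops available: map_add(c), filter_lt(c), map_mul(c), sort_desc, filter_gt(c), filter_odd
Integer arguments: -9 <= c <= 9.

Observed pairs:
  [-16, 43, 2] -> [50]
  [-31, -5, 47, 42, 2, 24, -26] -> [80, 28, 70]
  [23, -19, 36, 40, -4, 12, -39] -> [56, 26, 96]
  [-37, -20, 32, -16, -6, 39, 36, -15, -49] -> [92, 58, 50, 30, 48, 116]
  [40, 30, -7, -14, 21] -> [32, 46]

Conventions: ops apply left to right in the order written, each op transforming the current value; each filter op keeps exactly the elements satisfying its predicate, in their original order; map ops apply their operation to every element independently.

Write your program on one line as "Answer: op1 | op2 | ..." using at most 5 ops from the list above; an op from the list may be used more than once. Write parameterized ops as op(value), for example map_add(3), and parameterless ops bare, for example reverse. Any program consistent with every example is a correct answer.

filter_lt(-2) | map_add(-7) | map_mul(-2) | map_add(4)

Check, running the answer program on each example:
  [-16, 43, 2] -> [-16] -> [-23] -> [46] -> [50]
  [-31, -5, 47, 42, 2, 24, -26] -> [-31, -5, -26] -> [-38, -12, -33] -> [76, 24, 66] -> [80, 28, 70]
  [23, -19, 36, 40, -4, 12, -39] -> [-19, -4, -39] -> [-26, -11, -46] -> [52, 22, 92] -> [56, 26, 96]
  [-37, -20, 32, -16, -6, 39, 36, -15, -49] -> [-37, -20, -16, -6, -15, -49] -> [-44, -27, -23, -13, -22, -56] -> [88, 54, 46, 26, 44, 112] -> [92, 58, 50, 30, 48, 116]
  [40, 30, -7, -14, 21] -> [-7, -14] -> [-14, -21] -> [28, 42] -> [32, 46]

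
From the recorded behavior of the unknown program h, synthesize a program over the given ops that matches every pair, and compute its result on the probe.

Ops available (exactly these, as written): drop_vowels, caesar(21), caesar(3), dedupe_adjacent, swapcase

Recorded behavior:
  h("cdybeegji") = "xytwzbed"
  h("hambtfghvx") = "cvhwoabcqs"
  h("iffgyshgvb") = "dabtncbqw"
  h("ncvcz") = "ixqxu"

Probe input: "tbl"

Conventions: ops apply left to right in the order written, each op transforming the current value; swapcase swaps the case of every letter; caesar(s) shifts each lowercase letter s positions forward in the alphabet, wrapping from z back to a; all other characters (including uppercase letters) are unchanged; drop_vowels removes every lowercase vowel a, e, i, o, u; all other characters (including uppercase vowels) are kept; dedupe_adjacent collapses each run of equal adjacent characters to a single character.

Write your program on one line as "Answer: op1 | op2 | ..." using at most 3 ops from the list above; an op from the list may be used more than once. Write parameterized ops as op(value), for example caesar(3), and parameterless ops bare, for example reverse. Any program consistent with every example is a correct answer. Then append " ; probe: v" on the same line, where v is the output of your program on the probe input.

dedupe_adjacent | caesar(21) ; probe: "owg"

Check, running the answer program on each example:
  "cdybeegji" -> "cdybegji" -> "xytwzbed"
  "hambtfghvx" -> "hambtfghvx" -> "cvhwoabcqs"
  "iffgyshgvb" -> "ifgyshgvb" -> "dabtncbqw"
  "ncvcz" -> "ncvcz" -> "ixqxu"
  probe: "tbl" -> "tbl" -> "owg"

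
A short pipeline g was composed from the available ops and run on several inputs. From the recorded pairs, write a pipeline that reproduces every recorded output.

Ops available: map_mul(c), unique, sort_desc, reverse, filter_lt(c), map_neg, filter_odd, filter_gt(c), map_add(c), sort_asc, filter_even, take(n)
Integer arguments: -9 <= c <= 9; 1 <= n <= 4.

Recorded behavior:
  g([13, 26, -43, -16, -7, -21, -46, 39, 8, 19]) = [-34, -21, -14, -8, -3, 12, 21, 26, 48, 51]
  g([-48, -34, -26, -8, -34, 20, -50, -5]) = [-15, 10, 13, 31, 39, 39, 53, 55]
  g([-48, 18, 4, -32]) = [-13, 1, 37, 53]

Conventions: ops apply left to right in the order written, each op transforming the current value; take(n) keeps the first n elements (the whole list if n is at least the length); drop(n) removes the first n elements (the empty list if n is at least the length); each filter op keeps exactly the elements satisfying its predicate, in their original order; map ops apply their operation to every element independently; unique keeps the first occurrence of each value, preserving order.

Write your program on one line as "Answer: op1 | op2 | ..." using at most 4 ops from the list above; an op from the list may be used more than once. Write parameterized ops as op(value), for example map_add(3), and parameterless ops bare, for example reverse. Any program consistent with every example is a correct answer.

sort_desc | map_add(-5) | map_neg

Check, running the answer program on each example:
  [13, 26, -43, -16, -7, -21, -46, 39, 8, 19] -> [39, 26, 19, 13, 8, -7, -16, -21, -43, -46] -> [34, 21, 14, 8, 3, -12, -21, -26, -48, -51] -> [-34, -21, -14, -8, -3, 12, 21, 26, 48, 51]
  [-48, -34, -26, -8, -34, 20, -50, -5] -> [20, -5, -8, -26, -34, -34, -48, -50] -> [15, -10, -13, -31, -39, -39, -53, -55] -> [-15, 10, 13, 31, 39, 39, 53, 55]
  [-48, 18, 4, -32] -> [18, 4, -32, -48] -> [13, -1, -37, -53] -> [-13, 1, 37, 53]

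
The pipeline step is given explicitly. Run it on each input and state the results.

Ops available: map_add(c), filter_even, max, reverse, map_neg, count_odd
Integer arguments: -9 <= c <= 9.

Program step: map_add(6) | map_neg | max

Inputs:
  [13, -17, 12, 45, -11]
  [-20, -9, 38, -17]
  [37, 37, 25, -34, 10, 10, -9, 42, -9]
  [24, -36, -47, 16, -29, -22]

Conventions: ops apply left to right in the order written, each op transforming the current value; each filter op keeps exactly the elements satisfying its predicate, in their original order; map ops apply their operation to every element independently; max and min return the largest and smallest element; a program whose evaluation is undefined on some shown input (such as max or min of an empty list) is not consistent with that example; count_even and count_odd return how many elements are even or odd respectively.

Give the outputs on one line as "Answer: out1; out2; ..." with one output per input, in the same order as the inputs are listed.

11; 14; 28; 41

Execution, op by op:
  [13, -17, 12, 45, -11] -> [19, -11, 18, 51, -5] -> [-19, 11, -18, -51, 5] -> 11
  [-20, -9, 38, -17] -> [-14, -3, 44, -11] -> [14, 3, -44, 11] -> 14
  [37, 37, 25, -34, 10, 10, -9, 42, -9] -> [43, 43, 31, -28, 16, 16, -3, 48, -3] -> [-43, -43, -31, 28, -16, -16, 3, -48, 3] -> 28
  [24, -36, -47, 16, -29, -22] -> [30, -30, -41, 22, -23, -16] -> [-30, 30, 41, -22, 23, 16] -> 41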